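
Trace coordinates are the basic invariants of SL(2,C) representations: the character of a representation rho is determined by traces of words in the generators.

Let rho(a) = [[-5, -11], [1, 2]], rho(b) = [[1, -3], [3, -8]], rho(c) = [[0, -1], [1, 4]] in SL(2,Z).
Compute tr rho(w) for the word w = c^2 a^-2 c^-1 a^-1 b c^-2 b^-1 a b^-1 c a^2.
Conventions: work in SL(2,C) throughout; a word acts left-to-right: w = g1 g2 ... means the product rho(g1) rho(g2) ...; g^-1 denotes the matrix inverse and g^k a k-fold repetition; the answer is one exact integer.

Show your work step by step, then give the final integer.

49895145

rho(c) = [[0, -1], [1, 4]]
... * rho(c) = [[0, -1], [1, 4]]  ->  [[-1, -4], [4, 15]]
... * rho(a^-1) = [[2, 11], [-1, -5]]  ->  [[2, 9], [-7, -31]]
... * rho(a^-1) = [[2, 11], [-1, -5]]  ->  [[-5, -23], [17, 78]]
... * rho(c^-1) = [[4, 1], [-1, 0]]  ->  [[3, -5], [-10, 17]]
... * rho(a^-1) = [[2, 11], [-1, -5]]  ->  [[11, 58], [-37, -195]]
... * rho(b) = [[1, -3], [3, -8]]  ->  [[185, -497], [-622, 1671]]
... * rho(c^-1) = [[4, 1], [-1, 0]]  ->  [[1237, 185], [-4159, -622]]
... * rho(c^-1) = [[4, 1], [-1, 0]]  ->  [[4763, 1237], [-16014, -4159]]
... * rho(b^-1) = [[-8, 3], [-3, 1]]  ->  [[-41815, 15526], [140589, -52201]]
... * rho(a) = [[-5, -11], [1, 2]]  ->  [[224601, 491017], [-755146, -1650881]]
... * rho(b^-1) = [[-8, 3], [-3, 1]]  ->  [[-3269859, 1164820], [10993811, -3916319]]
... * rho(c) = [[0, -1], [1, 4]]  ->  [[1164820, 7929139], [-3916319, -26659087]]
... * rho(a) = [[-5, -11], [1, 2]]  ->  [[2105039, 3045258], [-7077492, -10238665]]
... * rho(a) = [[-5, -11], [1, 2]]  ->  [[-7479937, -17064913], [25148795, 57375082]]
tr = -7479937 + 57375082 = 49895145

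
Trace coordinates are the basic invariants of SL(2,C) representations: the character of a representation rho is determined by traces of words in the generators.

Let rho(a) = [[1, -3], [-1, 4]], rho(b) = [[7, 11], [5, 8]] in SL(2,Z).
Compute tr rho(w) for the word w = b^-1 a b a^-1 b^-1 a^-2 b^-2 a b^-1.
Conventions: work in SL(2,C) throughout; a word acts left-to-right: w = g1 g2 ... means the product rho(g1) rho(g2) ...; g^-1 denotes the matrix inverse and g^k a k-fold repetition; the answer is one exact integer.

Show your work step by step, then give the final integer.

-388348435

rho(b^-1) = [[8, -11], [-5, 7]]
... * rho(a) = [[1, -3], [-1, 4]]  ->  [[19, -68], [-12, 43]]
... * rho(b) = [[7, 11], [5, 8]]  ->  [[-207, -335], [131, 212]]
... * rho(a^-1) = [[4, 3], [1, 1]]  ->  [[-1163, -956], [736, 605]]
... * rho(b^-1) = [[8, -11], [-5, 7]]  ->  [[-4524, 6101], [2863, -3861]]
... * rho(a^-1) = [[4, 3], [1, 1]]  ->  [[-11995, -7471], [7591, 4728]]
... * rho(a^-1) = [[4, 3], [1, 1]]  ->  [[-55451, -43456], [35092, 27501]]
... * rho(b^-1) = [[8, -11], [-5, 7]]  ->  [[-226328, 305769], [143231, -193505]]
... * rho(b^-1) = [[8, -11], [-5, 7]]  ->  [[-3339469, 4629991], [2113373, -2930076]]
... * rho(a) = [[1, -3], [-1, 4]]  ->  [[-7969460, 28538371], [5043449, -18060423]]
... * rho(b^-1) = [[8, -11], [-5, 7]]  ->  [[-206447535, 287432657], [130649707, -181900900]]
tr = -206447535 + -181900900 = -388348435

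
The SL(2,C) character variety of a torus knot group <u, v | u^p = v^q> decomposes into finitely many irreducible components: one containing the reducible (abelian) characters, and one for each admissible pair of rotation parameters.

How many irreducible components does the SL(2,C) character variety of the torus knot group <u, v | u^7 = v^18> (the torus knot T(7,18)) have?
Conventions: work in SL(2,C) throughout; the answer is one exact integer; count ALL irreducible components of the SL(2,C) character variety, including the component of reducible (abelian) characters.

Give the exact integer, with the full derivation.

52

In the torus knot group T(7,18), u^7 = v^18 is central, so an irreducible representation sends it to +I or -I (Schur).
On an irreducible component, tr(u) is locked at 2*cos(pi*alpha/7) for some alpha in 1..6, and tr(v) at 2*cos(pi*beta/18) for some beta in 1..17.
Consistency of u^7 = (-1)^alpha I with v^18 = (-1)^beta I forces alpha = beta (mod 2).
count pairs: odd alpha (3 choices) x odd beta (9), plus even alpha (3) x even beta (8): 3*9 + 3*8 = 51.
Total: 51 irreducible-character components + 1 reducible (abelian) component = 52.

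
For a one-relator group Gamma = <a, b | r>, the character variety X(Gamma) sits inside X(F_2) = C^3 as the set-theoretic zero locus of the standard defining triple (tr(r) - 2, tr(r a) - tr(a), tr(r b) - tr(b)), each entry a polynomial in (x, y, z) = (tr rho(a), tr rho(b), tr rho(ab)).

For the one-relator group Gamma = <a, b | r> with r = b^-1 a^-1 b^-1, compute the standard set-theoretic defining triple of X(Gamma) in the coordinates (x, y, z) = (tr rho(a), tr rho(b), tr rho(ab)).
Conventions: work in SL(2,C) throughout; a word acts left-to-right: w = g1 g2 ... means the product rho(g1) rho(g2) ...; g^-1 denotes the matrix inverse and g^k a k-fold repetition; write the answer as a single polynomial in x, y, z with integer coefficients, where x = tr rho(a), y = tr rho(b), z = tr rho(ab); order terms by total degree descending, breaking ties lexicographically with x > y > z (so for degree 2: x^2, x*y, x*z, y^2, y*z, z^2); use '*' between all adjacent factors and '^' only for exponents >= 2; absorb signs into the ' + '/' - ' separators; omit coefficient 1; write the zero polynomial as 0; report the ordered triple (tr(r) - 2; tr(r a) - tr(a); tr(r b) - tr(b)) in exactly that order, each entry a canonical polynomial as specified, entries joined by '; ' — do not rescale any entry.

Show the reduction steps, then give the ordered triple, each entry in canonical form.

tr(b^-1) = tr(b) = y
tr(b^-2) = tr(b^-1) * tr(b) - tr(1)   [inverse elimination on b] = y^2 - 2
tr(b^-1 a) = tr(a) * tr(b) - tr(a b)   [inverse elimination on b] = x*y - z
tr(b^-2 a) = tr(b^-1 a) * tr(b) - tr(b^-1 a b)   [inverse elimination on b] = x*y^2 - y*z - x
tr(b^-1 a^-1 b^-1) = tr(b^-2) * tr(a) - tr(b^-2 a)   [inverse elimination on a] = y*z - x
tr(a^2) = tr(a) * tr(a) - tr(1)  (reduce the a square) = x^2 - 2
tr(a^2 b) = tr(a) * tr(b a) - tr(b)  (reduce the a square) = x*z - y
tr(a b^-1 a) = tr(a^2) * tr(b) - tr(a^2 b)  (eliminate b^-1) = x^2*y - x*z - y
tr(a b a b) = tr(b a) * tr(b a) - tr(1)  (split on b) = z^2 - 2
tr(a b^-1 a b) = tr(a b a) * tr(b) - tr(a b a b)  (eliminate b^-1) = x*y*z - y^2 - z^2 + 2
tr(b^-1 a b^-1 a) = tr(a b^-1 a) * tr(b) - tr(a b^-1 a b)  (eliminate b^-1) = x^2*y^2 - 2*x*y*z + z^2 - 2
tr(b^-1 a^-1 b^-1 a) = tr(b^-1 a b^-1) * tr(a) - tr(b^-1 a b^-1 a)  (eliminate a^-1) = x*y*z - x^2 - z^2 + 2
assemble the triple (tr(r) - 2; tr(r a) - x; tr(r b) - y)

y*z - x - 2; x*y*z - x^2 - z^2 - x + 2; -y + z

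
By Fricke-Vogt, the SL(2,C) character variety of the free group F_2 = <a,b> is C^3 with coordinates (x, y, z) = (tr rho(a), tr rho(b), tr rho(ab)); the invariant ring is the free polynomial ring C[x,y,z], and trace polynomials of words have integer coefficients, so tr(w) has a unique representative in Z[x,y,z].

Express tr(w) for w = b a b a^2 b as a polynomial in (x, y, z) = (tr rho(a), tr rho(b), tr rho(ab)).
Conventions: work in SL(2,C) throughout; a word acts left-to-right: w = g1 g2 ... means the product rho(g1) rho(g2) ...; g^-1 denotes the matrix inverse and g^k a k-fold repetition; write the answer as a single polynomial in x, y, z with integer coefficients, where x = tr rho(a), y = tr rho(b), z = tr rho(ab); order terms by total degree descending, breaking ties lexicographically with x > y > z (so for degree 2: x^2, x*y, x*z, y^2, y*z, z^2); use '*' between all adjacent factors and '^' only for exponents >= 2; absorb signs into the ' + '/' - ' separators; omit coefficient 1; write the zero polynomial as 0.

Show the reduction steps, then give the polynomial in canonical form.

x*y*z^2 - x^2*z - y^2*z + z

so trace(a b a b) = trace(b a) * trace(b a) - trace(1)  (split on b) = z^2 - 2
trace(a b a) = trace(a) * trace(b a) - trace(b)  (reduce the a square) = x*z - y
reduce: trace(b^2 a b a) = trace(b) * trace(a b a b) - trace(a b a)  (reduce the b square) = y*z^2 - x*z - y
trace(b a b) = trace(b) * trace(a b) - trace(a)  (reduce the b square) = y*z - x
trace(b^2 a b) = trace(b) * trace(b a b) - trace(b a)  (reduce the b square) = y^2*z - x*y - z
trace(b a b a^2 b) = trace(a) * trace(b^2 a b a) - trace(b^2 a b)  (reduce the a square) = x*y*z^2 - x^2*z - y^2*z + z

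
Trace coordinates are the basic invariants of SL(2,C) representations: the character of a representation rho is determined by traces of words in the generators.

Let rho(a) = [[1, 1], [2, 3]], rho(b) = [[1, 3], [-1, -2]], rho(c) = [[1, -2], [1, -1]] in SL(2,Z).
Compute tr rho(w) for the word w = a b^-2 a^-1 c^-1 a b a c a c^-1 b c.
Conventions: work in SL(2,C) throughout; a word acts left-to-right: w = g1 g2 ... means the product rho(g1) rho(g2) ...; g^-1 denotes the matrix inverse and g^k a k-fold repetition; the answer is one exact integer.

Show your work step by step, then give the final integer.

-628

rho(a) = [[1, 1], [2, 3]]
... * rho(b^-1) = [[-2, -3], [1, 1]]  ->  [[-1, -2], [-1, -3]]
... * rho(b^-1) = [[-2, -3], [1, 1]]  ->  [[0, 1], [-1, 0]]
... * rho(a^-1) = [[3, -1], [-2, 1]]  ->  [[-2, 1], [-3, 1]]
... * rho(c^-1) = [[-1, 2], [-1, 1]]  ->  [[1, -3], [2, -5]]
... * rho(a) = [[1, 1], [2, 3]]  ->  [[-5, -8], [-8, -13]]
... * rho(b) = [[1, 3], [-1, -2]]  ->  [[3, 1], [5, 2]]
... * rho(a) = [[1, 1], [2, 3]]  ->  [[5, 6], [9, 11]]
... * rho(c) = [[1, -2], [1, -1]]  ->  [[11, -16], [20, -29]]
... * rho(a) = [[1, 1], [2, 3]]  ->  [[-21, -37], [-38, -67]]
... * rho(c^-1) = [[-1, 2], [-1, 1]]  ->  [[58, -79], [105, -143]]
... * rho(b) = [[1, 3], [-1, -2]]  ->  [[137, 332], [248, 601]]
... * rho(c) = [[1, -2], [1, -1]]  ->  [[469, -606], [849, -1097]]
tr = 469 + -1097 = -628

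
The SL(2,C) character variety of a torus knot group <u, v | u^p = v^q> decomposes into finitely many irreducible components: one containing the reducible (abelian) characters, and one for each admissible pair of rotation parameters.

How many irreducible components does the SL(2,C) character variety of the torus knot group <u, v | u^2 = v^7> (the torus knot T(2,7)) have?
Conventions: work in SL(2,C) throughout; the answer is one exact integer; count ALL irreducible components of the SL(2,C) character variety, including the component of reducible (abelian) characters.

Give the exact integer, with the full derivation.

4

Gamma = < u, v | u^2 = v^7 > (torus knot T(2,7)); the central element u^2 = v^7 acts as +I or -I in any irreducible SL(2,C) representation.
On an irreducible component, tr(u) is locked at 2*cos(pi*alpha/2) for some alpha in 1..1, and tr(v) at 2*cos(pi*beta/7) for some beta in 1..6.
The two central values (-1)^alpha I and (-1)^beta I must be the same matrix, so alpha and beta share a parity.
Counting: 1 odd alphas x 3 odd betas + 0 even alphas x 3 even betas = 3 + 0 = 3.
Total: 3 irreducible-character components + 1 reducible (abelian) component = 4.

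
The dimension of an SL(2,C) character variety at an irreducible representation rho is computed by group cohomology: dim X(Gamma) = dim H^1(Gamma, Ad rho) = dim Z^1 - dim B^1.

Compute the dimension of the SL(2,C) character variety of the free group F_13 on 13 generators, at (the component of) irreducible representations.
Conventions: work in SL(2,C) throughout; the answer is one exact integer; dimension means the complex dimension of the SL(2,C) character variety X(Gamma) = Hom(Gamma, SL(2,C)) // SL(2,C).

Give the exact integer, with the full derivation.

36

Gamma = F_13 has 13 generators and no relators.
A cocycle picks one sl_2 vector per generator freely, giving dim Z^1 = 3*13 = 39.
At an irreducible rho the centralizer of the image in sl_2 is 0, so the coboundary map sl_2 -> Z^1 is injective: dim B^1 = 3.
dim X = dim H^1 = dim Z^1 - dim B^1 = 39 - 3 = 36.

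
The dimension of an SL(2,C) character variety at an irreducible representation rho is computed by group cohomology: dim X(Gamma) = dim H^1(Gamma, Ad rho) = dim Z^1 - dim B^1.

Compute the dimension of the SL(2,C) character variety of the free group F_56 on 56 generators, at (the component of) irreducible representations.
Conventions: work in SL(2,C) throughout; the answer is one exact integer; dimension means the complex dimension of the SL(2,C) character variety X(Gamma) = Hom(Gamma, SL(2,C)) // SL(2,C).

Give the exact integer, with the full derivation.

The free group F_56: 56 generators, no relators.
A cocycle picks one sl_2 vector per generator freely, giving dim Z^1 = 3*56 = 168.
dim B^1 = 3: the coboundary map is injective because an irreducible image has centralizer 0 in sl_2.
Therefore dim X = 168 - 3 = 165.

165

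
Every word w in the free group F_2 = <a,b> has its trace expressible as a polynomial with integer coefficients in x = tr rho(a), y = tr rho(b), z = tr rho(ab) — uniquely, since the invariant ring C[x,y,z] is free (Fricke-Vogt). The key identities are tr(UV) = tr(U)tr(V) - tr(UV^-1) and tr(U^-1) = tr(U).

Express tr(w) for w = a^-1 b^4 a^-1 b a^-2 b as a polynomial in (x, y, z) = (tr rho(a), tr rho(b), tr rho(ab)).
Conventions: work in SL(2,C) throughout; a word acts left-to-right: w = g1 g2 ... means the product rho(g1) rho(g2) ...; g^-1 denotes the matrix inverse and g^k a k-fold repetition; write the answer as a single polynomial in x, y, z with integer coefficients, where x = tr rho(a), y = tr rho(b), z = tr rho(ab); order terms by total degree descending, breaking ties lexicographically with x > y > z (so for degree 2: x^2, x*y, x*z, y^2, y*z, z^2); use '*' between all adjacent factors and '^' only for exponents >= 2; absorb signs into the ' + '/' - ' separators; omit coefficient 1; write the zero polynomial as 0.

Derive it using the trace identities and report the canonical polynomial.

tr(b^2) = tr(b) * tr(b) - tr(1)   [square of b] = y^2 - 2
tr(b^3) = tr(b) * tr(b^2) - tr(b)   [square of b] = y^3 - 3*y
apply: tr(b^4) = tr(b) * tr(b^3) - tr(b^2)   [square of b] = y^4 - 4*y^2 + 2
tr(b^5) = tr(b) * tr(b^4) - tr(b^3)   [square of b] = y^5 - 5*y^3 + 5*y
use: tr(b^6) = tr(b) * tr(b^5) - tr(b^4)   [square of b] = y^6 - 6*y^4 + 9*y^2 - 2
tr(a b^2) = tr(b) * tr(a b) - tr(a)   [square of b] = y*z - x
apply: tr(b^2 a b) = tr(b) * tr(a b^2) - tr(a b)   [square of b] = y^2*z - x*y - z
use: tr(b a b^3) = tr(b) * tr(b^2 a b) - tr(b^2 a)   [square of b] = y^3*z - x*y^2 - 2*y*z + x
use: tr(b^4 a b) = tr(b) * tr(b a b^3) - tr(b a b^2)   [square of b] = y^4*z - x*y^3 - 3*y^2*z + 2*x*y + z
tr(b^6 a) = tr(b) * tr(b^4 a b) - tr(b^4 a)   [square of b] = y^5*z - x*y^4 - 4*y^3*z + 3*x*y^2 + 3*y*z - x
tr(b a^-1 b^5) = tr(b^6) * tr(a) - tr(b^6 a)   [inverse elimination on a] = x*y^6 - y^5*z - 5*x*y^4 + 4*y^3*z + 6*x*y^2 - 3*y*z - x
apply: tr(a b a b) = tr(a b) * tr(a b) - tr(1)   [split at a repeated a] = z^2 - 2
tr(a b a) = tr(a) * tr(b a) - tr(b)   [square of a] = x*z - y
tr(a b a b^2) = tr(b) * tr(a b a b) - tr(a b a)   [square of b] = y*z^2 - x*z - y
use: tr(a b a b^3) = tr(b) * tr(a b a b^2) - tr(a b a b)   [square of b] = y^2*z^2 - x*y*z - y^2 - z^2 + 2
apply: tr(b^3 a b a b) = tr(b) * tr(a b a b^3) - tr(a b a b^2)   [square of b] = y^3*z^2 - x*y^2*z - y^3 - 2*y*z^2 + x*z + 3*y
apply: tr(b^5 a b a) = tr(b) * tr(b^3 a b a b) - tr(b^3 a b a)   [square of b] = y^4*z^2 - x*y^3*z - y^4 - 3*y^2*z^2 + 2*x*y*z + 4*y^2 + z^2 - 2
apply: tr(b a^-1 b^5 a) = tr(b^5 a b) * tr(a) - tr(b^5 a b a)   [inverse elimination on a] = x*y^5*z - x^2*y^4 - y^4*z^2 - 3*x*y^3*z + 3*x^2*y^2 + y^4 + 3*y^2*z^2 + x*y*z - x^2 - 4*y^2 - z^2 + 2
tr(b a^-1 b^5 a^-1) = tr(b a^-1 b^5) * tr(a) - tr(b a^-1 b^5 a)   [inverse elimination on a] = x^2*y^6 - 2*x*y^5*z - 4*x^2*y^4 + y^4*z^2 + 7*x*y^3*z + 3*x^2*y^2 - y^4 - 3*y^2*z^2 - 4*x*y*z + 4*y^2 + z^2 - 2
apply: tr(b a^-2 b a^-1 b^4) = tr(b a^-1 b^5 a^-1) * tr(a) - tr(b a^-1 b^5)   [inverse elimination on a] = x^3*y^6 - 2*x^2*y^5*z - 4*x^3*y^4 - x*y^6 + x*y^4*z^2 + 7*x^2*y^3*z + y^5*z + 3*x^3*y^2 + 4*x*y^4 - 3*x*y^2*z^2 - 4*x^2*y*z - 4*y^3*z - 2*x*y^2 + x*z^2 + 3*y*z - x
use: tr(b^4 a b a^-2 b) = tr(b^5 a b a^-1) * tr(a) - tr(b^5 a b)   [inverse elimination on a] = x^2*y^5*z - x^3*y^4 - x*y^4*z^2 - 3*x^2*y^3*z - y^5*z + 3*x^3*y^2 + 2*x*y^4 + 3*x*y^2*z^2 + x^2*y*z + 4*y^3*z - x^3 - 7*x*y^2 - x*z^2 - 3*y*z + 3*x
tr(b a^2 b) = tr(a) * tr(b^2 a) - tr(b^2)   [square of a] = x*y*z - x^2 - y^2 + 2
apply: tr(a^2 b^3) = tr(b) * tr(b a^2 b) - tr(b a^2)   [square of b] = x*y^2*z - x^2*y - y^3 - x*z + 3*y
tr(a b^4 a) = tr(b) * tr(a^2 b^3) - tr(a^2 b^2)   [square of b] = x*y^3*z - x^2*y^2 - y^4 - 2*x*y*z + x^2 + 4*y^2 - 2
tr(b a b^4 a b) = tr(b) * tr(a b^4 a b) - tr(a b^4 a)   [square of b] = y^4*z^2 - 2*x*y^3*z + x^2*y^2 - 2*y^2*z^2 + 3*x*y*z - x^2 - y^2 + 2
tr(a b a b a b) = tr(b a) * tr(b a b a) - tr(b^-1 a^-1)   [split at a repeated b] = z^3 - 3*z
tr(a b a b a) = tr(a) * tr(b a b a) - tr(b a b)   [square of a] = x*z^2 - y*z - x
tr(b a b a b a b) = tr(b) * tr(a b a b a b) - tr(a b a b a)   [square of b] = y*z^3 - x*z^2 - 2*y*z + x
use: tr(b^2 a b a b a b) = tr(b) * tr(b a b a b a b) - tr(b a b a b a)   [square of b] = y^2*z^3 - x*y*z^2 - 2*y^2*z - z^3 + x*y + 3*z
tr(b a b^4 a b a) = tr(b) * tr(b^2 a b a b a b) - tr(b^2 a b a b a)   [square of b] = y^3*z^3 - x*y^2*z^2 - 2*y^3*z - 2*y*z^3 + x*y^2 + x*z^2 + 5*y*z - x
use: tr(a^-1 b a b^4 a b) = tr(b a b^4 a b) * tr(a) - tr(b a b^4 a b a)   [inverse elimination on a] = x*y^4*z^2 - 2*x^2*y^3*z - y^3*z^3 + x^3*y^2 - x*y^2*z^2 + 3*x^2*y*z + 2*y^3*z + 2*y*z^3 - x^3 - 2*x*y^2 - x*z^2 - 5*y*z + 3*x
tr(b^4 a b a^-2 b a) = tr(a^-1 b a b^4 a b) * tr(a) - tr(a^-1 b a b^4 a b a)   [inverse elimination on a] = x^2*y^4*z^2 - 2*x^3*y^3*z - x*y^3*z^3 + x^4*y^2 - x^2*y^2*z^2 - y^4*z^2 + 3*x^3*y*z + 4*x*y^3*z + 2*x*y*z^3 - x^4 - 3*x^2*y^2 - x^2*z^2 + 2*y^2*z^2 - 8*x*y*z + 4*x^2 + y^2 - 2
apply: tr(b a^-2 b a^-1 b^4 a) = tr(b^4 a b a^-2 b) * tr(a) - tr(b^4 a b a^-2 b a)   [inverse elimination on a] = x^3*y^5*z - x^4*y^4 - 2*x^2*y^4*z^2 - x^3*y^3*z - x*y^5*z + x*y^3*z^3 + 2*x^4*y^2 + 2*x^2*y^4 + 4*x^2*y^2*z^2 + y^4*z^2 - 2*x^3*y*z - 2*x*y*z^3 - 4*x^2*y^2 - 2*y^2*z^2 + 5*x*y*z - x^2 - y^2 + 2
tr(a^-1 b^4 a^-1 b a^-2 b) = tr(b a^-2 b a^-1 b^4) * tr(a) - tr(b a^-2 b a^-1 b^4 a)   [inverse elimination on a] = x^4*y^6 - 3*x^3*y^5*z - 3*x^4*y^4 - x^2*y^6 + 3*x^2*y^4*z^2 + 8*x^3*y^3*z + 2*x*y^5*z - x*y^3*z^3 + x^4*y^2 + 2*x^2*y^4 - 7*x^2*y^2*z^2 - y^4*z^2 - 2*x^3*y*z - 4*x*y^3*z + 2*x*y*z^3 + 2*x^2*y^2 + x^2*z^2 + 2*y^2*z^2 - 2*x*y*z + y^2 - 2

x^4*y^6 - 3*x^3*y^5*z - 3*x^4*y^4 - x^2*y^6 + 3*x^2*y^4*z^2 + 8*x^3*y^3*z + 2*x*y^5*z - x*y^3*z^3 + x^4*y^2 + 2*x^2*y^4 - 7*x^2*y^2*z^2 - y^4*z^2 - 2*x^3*y*z - 4*x*y^3*z + 2*x*y*z^3 + 2*x^2*y^2 + x^2*z^2 + 2*y^2*z^2 - 2*x*y*z + y^2 - 2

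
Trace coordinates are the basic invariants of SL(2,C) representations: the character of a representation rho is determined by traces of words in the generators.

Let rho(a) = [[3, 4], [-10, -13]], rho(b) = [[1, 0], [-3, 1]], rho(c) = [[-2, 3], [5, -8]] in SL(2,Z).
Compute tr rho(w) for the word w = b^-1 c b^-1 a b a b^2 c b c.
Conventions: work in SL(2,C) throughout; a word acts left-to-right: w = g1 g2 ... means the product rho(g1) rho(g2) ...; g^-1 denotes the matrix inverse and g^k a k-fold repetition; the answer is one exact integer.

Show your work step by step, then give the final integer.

rho(b^-1) = [[1, 0], [3, 1]]
... * rho(c) = [[-2, 3], [5, -8]]  ->  [[-2, 3], [-1, 1]]
... * rho(b^-1) = [[1, 0], [3, 1]]  ->  [[7, 3], [2, 1]]
... * rho(a) = [[3, 4], [-10, -13]]  ->  [[-9, -11], [-4, -5]]
... * rho(b) = [[1, 0], [-3, 1]]  ->  [[24, -11], [11, -5]]
... * rho(a) = [[3, 4], [-10, -13]]  ->  [[182, 239], [83, 109]]
... * rho(b) = [[1, 0], [-3, 1]]  ->  [[-535, 239], [-244, 109]]
... * rho(b) = [[1, 0], [-3, 1]]  ->  [[-1252, 239], [-571, 109]]
... * rho(c) = [[-2, 3], [5, -8]]  ->  [[3699, -5668], [1687, -2585]]
... * rho(b) = [[1, 0], [-3, 1]]  ->  [[20703, -5668], [9442, -2585]]
... * rho(c) = [[-2, 3], [5, -8]]  ->  [[-69746, 107453], [-31809, 49006]]
tr = -69746 + 49006 = -20740

-20740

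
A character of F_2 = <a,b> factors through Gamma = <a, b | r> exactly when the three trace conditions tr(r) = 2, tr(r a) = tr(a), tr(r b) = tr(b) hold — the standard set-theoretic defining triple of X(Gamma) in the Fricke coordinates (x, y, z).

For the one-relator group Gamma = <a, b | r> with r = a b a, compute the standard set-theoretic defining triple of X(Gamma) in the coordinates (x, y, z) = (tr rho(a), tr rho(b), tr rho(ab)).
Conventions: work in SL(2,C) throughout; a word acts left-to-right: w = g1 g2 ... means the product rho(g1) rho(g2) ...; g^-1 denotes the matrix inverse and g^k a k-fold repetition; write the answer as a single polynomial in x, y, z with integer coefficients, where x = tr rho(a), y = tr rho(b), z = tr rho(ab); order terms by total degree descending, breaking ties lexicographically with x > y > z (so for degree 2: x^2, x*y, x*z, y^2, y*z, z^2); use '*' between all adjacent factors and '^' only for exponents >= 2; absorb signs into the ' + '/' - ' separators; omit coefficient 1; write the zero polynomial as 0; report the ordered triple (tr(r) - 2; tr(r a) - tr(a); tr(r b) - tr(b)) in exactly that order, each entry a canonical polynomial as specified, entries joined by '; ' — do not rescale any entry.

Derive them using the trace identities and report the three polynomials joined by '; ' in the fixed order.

and tr(a b a) = tr(a) tr(b a) - tr(b)  (reduce the a square) = x*z - y
next, tr(a b a^2) = tr(a) tr(a b a) - tr(a b) = x^2*z - x*y - z
tr(a b a b) = tr(a b) tr(a b) - tr(1) = z^2 - 2
assemble the triple (tr(r) - 2; tr(r a) - x; tr(r b) - y)

x*z - y - 2; x^2*z - x*y - x - z; z^2 - y - 2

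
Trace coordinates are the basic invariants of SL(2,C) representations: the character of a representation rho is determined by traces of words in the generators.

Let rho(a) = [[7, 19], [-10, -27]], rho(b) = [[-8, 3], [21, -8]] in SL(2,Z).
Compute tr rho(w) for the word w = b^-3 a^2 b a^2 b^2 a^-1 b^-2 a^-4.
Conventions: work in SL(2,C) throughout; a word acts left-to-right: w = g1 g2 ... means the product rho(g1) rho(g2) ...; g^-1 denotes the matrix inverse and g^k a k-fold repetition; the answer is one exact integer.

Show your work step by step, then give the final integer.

rho(b^-1) = [[-8, -3], [-21, -8]]
... * rho(b^-1) = [[-8, -3], [-21, -8]]  ->  [[127, 48], [336, 127]]
... * rho(b^-1) = [[-8, -3], [-21, -8]]  ->  [[-2024, -765], [-5355, -2024]]
... * rho(a) = [[7, 19], [-10, -27]]  ->  [[-6518, -17801], [-17245, -47097]]
... * rho(a) = [[7, 19], [-10, -27]]  ->  [[132384, 356785], [350255, 943964]]
... * rho(b) = [[-8, 3], [21, -8]]  ->  [[6433413, -2457128], [17021204, -6500947]]
... * rho(a) = [[7, 19], [-10, -27]]  ->  [[69605171, 188577303], [184157898, 498928445]]
... * rho(a) = [[7, 19], [-10, -27]]  ->  [[-1398536833, -3769088932], [-3700179164, -9972067953]]
... * rho(b) = [[-8, 3], [21, -8]]  ->  [[-67962572908, 25957100957], [-179811993701, 68676006132]]
... * rho(b) = [[-8, 3], [21, -8]]  ->  [[1088799703361, -411544526380], [2880692078380, -1088844030159]]
... * rho(a^-1) = [[-27, -19], [10, 7]]  ->  [[-33513037254547, -23568006048519], [-88667126417850, -62355057700333]]
... * rho(b^-1) = [[-8, -3], [-21, -8]]  ->  [[763032425055275, 289083160151793], [2018793223049793, 764841840856214]]
... * rho(b^-1) = [[-8, -3], [-21, -8]]  ->  [[-12175005763629853, -4601762556380169], [-32212024442378838, -12175114395999091]]
... * rho(a^-1) = [[-27, -19], [10, 7]]  ->  [[282707530054204341, 199112771614306024], [747973515984237716, 526802663633204285]]
... * rho(a^-1) = [[-27, -19], [10, 7]]  ->  [[-5641975595320456967, -3977653669729740311], [-14927258295242375482, -10523878158268086609]]
... * rho(a^-1) = [[-27, -19], [10, 7]]  ->  [[112556804376354934999, 79353960622980500196], [297797192388863271924, 209950760501728527895]]
... * rho(a^-1) = [[-27, -19], [10, 7]]  ->  [[-2245494111931778243013, -1583101558789880263609], [-5941016589482023062998, -4188491331876302471291]]
tr = -2245494111931778243013 + -4188491331876302471291 = -6433985443808080714304

-6433985443808080714304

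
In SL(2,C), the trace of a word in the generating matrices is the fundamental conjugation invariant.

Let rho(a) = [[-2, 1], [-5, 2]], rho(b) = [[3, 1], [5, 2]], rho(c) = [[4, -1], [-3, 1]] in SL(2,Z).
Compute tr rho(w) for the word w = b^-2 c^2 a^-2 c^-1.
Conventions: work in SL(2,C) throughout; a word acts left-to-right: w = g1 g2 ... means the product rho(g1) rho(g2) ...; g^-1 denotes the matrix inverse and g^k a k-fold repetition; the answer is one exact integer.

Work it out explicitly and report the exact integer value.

-90

rho(b^-1) = [[2, -1], [-5, 3]]
... * rho(b^-1) = [[2, -1], [-5, 3]]  ->  [[9, -5], [-25, 14]]
... * rho(c) = [[4, -1], [-3, 1]]  ->  [[51, -14], [-142, 39]]
... * rho(c) = [[4, -1], [-3, 1]]  ->  [[246, -65], [-685, 181]]
... * rho(a^-1) = [[2, -1], [5, -2]]  ->  [[167, -116], [-465, 323]]
... * rho(a^-1) = [[2, -1], [5, -2]]  ->  [[-246, 65], [685, -181]]
... * rho(c^-1) = [[1, 1], [3, 4]]  ->  [[-51, 14], [142, -39]]
tr = -51 + -39 = -90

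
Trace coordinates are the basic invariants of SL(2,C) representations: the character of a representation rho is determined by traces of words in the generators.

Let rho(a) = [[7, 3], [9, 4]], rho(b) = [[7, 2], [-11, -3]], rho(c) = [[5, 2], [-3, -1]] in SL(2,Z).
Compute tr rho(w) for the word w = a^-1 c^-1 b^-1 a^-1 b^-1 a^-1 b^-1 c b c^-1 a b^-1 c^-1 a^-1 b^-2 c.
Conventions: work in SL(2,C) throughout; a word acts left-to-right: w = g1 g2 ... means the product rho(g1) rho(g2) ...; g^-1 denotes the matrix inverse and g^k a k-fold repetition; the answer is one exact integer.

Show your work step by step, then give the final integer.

rho(a^-1) = [[4, -3], [-9, 7]]
... * rho(c^-1) = [[-1, -2], [3, 5]]  ->  [[-13, -23], [30, 53]]
... * rho(b^-1) = [[-3, -2], [11, 7]]  ->  [[-214, -135], [493, 311]]
... * rho(a^-1) = [[4, -3], [-9, 7]]  ->  [[359, -303], [-827, 698]]
... * rho(b^-1) = [[-3, -2], [11, 7]]  ->  [[-4410, -2839], [10159, 6540]]
... * rho(a^-1) = [[4, -3], [-9, 7]]  ->  [[7911, -6643], [-18224, 15303]]
... * rho(b^-1) = [[-3, -2], [11, 7]]  ->  [[-96806, -62323], [223005, 143569]]
... * rho(c) = [[5, 2], [-3, -1]]  ->  [[-297061, -131289], [684318, 302441]]
... * rho(b) = [[7, 2], [-11, -3]]  ->  [[-635248, -200255], [1463375, 461313]]
... * rho(c^-1) = [[-1, -2], [3, 5]]  ->  [[34483, 269221], [-79436, -620185]]
... * rho(a) = [[7, 3], [9, 4]]  ->  [[2664370, 1180333], [-6137717, -2719048]]
... * rho(b^-1) = [[-3, -2], [11, 7]]  ->  [[4990553, 2933591], [-11496377, -6757902]]
... * rho(c^-1) = [[-1, -2], [3, 5]]  ->  [[3810220, 4686849], [-8777329, -10796756]]
... * rho(a^-1) = [[4, -3], [-9, 7]]  ->  [[-26940761, 21377283], [62061488, -49245305]]
... * rho(b^-1) = [[-3, -2], [11, 7]]  ->  [[315972396, 203522503], [-727882819, -468840111]]
... * rho(b^-1) = [[-3, -2], [11, 7]]  ->  [[1290830345, 792712729], [-2973592764, -1826115139]]
... * rho(c) = [[5, 2], [-3, -1]]  ->  [[4076013538, 1788947961], [-9389618403, -4121070389]]
tr = 4076013538 + -4121070389 = -45056851

-45056851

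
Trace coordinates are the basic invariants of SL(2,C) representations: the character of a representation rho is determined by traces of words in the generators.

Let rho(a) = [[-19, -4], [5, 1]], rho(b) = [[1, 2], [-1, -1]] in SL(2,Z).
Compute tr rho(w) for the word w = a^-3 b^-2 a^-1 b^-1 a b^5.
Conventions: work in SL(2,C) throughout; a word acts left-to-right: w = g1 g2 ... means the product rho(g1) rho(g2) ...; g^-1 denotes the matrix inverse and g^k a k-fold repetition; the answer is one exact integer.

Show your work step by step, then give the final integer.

2069154

rho(a^-1) = [[1, 4], [-5, -19]]
... * rho(a^-1) = [[1, 4], [-5, -19]]  ->  [[-19, -72], [90, 341]]
... * rho(a^-1) = [[1, 4], [-5, -19]]  ->  [[341, 1292], [-1615, -6119]]
... * rho(b^-1) = [[-1, -2], [1, 1]]  ->  [[951, 610], [-4504, -2889]]
... * rho(b^-1) = [[-1, -2], [1, 1]]  ->  [[-341, -1292], [1615, 6119]]
... * rho(a^-1) = [[1, 4], [-5, -19]]  ->  [[6119, 23184], [-28980, -109801]]
... * rho(b^-1) = [[-1, -2], [1, 1]]  ->  [[17065, 10946], [-80821, -51841]]
... * rho(a) = [[-19, -4], [5, 1]]  ->  [[-269505, -57314], [1276394, 271443]]
... * rho(b) = [[1, 2], [-1, -1]]  ->  [[-212191, -481696], [1004951, 2281345]]
... * rho(b) = [[1, 2], [-1, -1]]  ->  [[269505, 57314], [-1276394, -271443]]
... * rho(b) = [[1, 2], [-1, -1]]  ->  [[212191, 481696], [-1004951, -2281345]]
... * rho(b) = [[1, 2], [-1, -1]]  ->  [[-269505, -57314], [1276394, 271443]]
... * rho(b) = [[1, 2], [-1, -1]]  ->  [[-212191, -481696], [1004951, 2281345]]
tr = -212191 + 2281345 = 2069154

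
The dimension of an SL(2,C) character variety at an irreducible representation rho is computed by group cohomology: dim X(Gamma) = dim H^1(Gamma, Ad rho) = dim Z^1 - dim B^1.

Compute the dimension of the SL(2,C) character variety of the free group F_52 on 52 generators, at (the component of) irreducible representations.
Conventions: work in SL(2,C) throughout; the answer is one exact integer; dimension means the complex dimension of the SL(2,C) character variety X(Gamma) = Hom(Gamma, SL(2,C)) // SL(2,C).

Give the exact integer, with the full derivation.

Gamma = F_52 has 52 generators and no relators.
Z^1(Gamma, Ad rho) = (sl_2)^52: a cocycle is a free choice of one sl_2 vector per generator, so dim Z^1 = 3*52 = 156.
Irreducibility makes the coboundary map sl_2 -> Z^1 injective (trivial centralizer), so dim B^1 = 3.
dim H^1 = 156 - 3 = 153, which is dim X.

153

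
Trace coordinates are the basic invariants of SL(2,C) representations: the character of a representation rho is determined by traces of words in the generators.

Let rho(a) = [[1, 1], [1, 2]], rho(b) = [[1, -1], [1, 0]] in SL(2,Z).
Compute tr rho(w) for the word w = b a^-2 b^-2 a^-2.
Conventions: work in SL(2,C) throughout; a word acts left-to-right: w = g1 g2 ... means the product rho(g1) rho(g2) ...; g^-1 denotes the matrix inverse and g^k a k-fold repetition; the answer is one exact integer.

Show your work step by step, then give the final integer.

-23

rho(b) = [[1, -1], [1, 0]]
... * rho(a^-1) = [[2, -1], [-1, 1]]  ->  [[3, -2], [2, -1]]
... * rho(a^-1) = [[2, -1], [-1, 1]]  ->  [[8, -5], [5, -3]]
... * rho(b^-1) = [[0, 1], [-1, 1]]  ->  [[5, 3], [3, 2]]
... * rho(b^-1) = [[0, 1], [-1, 1]]  ->  [[-3, 8], [-2, 5]]
... * rho(a^-1) = [[2, -1], [-1, 1]]  ->  [[-14, 11], [-9, 7]]
... * rho(a^-1) = [[2, -1], [-1, 1]]  ->  [[-39, 25], [-25, 16]]
tr = -39 + 16 = -23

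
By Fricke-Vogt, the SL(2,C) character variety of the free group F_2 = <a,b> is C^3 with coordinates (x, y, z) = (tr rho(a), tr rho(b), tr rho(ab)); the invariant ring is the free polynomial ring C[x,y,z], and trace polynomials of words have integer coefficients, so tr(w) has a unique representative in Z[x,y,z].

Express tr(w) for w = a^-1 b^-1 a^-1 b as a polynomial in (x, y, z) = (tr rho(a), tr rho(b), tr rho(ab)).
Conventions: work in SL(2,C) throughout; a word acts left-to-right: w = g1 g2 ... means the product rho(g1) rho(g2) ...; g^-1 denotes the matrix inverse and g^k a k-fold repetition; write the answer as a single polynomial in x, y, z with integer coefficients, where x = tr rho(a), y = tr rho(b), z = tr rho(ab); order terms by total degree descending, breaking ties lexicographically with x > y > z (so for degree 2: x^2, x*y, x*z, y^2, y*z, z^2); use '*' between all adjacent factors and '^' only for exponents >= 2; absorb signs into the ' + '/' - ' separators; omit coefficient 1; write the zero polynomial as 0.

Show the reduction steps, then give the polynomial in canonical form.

tr(a^-1 b) = tr(b)*tr(a) - tr(b a) = x*y - z
tr(a^-1 b a^-1) = tr(a^-1 b)*tr(a) - tr(a^-1 b a) = x^2*y - x*z - y
tr(b^2) = tr(b)*tr(b) - tr(1) = y^2 - 2
tr(b^2 a) = tr(b)*tr(a b) - tr(a) = y*z - x
tr(b a^-1 b) = tr(b^2)*tr(a) - tr(b^2 a) = x*y^2 - y*z - x
tr(b a b a) = tr(b a)*tr(b a) - tr(1) = z^2 - 2
tr(b a^-1 b a) = tr(b a b)*tr(a) - tr(b a b a) = x*y*z - x^2 - z^2 + 2
tr(a^-1 b a^-1 b) = tr(b a^-1 b)*tr(a) - tr(b a^-1 b a) = x^2*y^2 - 2*x*y*z + z^2 - 2
tr(a^-1 b^-1 a^-1 b) = tr(a^-1 b a^-1)*tr(b) - tr(a^-1 b a^-1 b) = x*y*z - y^2 - z^2 + 2

x*y*z - y^2 - z^2 + 2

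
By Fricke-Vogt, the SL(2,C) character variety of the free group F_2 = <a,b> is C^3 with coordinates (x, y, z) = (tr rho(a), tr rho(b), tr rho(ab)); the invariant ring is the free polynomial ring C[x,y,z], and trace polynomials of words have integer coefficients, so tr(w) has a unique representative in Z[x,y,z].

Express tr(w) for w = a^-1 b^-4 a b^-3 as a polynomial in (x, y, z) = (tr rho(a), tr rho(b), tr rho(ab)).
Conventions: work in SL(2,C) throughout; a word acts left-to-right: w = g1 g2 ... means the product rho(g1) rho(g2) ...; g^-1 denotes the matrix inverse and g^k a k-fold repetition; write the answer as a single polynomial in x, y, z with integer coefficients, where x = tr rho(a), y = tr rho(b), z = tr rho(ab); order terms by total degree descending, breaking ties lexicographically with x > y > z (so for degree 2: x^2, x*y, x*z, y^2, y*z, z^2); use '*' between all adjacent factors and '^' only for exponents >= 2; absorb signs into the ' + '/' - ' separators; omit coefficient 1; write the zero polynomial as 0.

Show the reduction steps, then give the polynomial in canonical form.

x*y^6*z - x^2*y^5 - y^5*z^2 - 3*x*y^4*z + 3*x^2*y^3 + 3*y^3*z^2 + 2*x*y^2*z - 2*x^2*y - 2*y*z^2 + y

trace(b^-1 a) = trace(a) trace(b) - trace(a b)   [inverse elimination on b] = x*y - z
trace(b^-2 a) = trace(b^-1 a) trace(b) - trace(b^-1 a b)   [inverse elimination on b] = x*y^2 - y*z - x
and trace(b^-3 a) = trace(b^-2 a) trace(b) - trace(b^-2 a b)   [inverse elimination on b] = x*y^3 - y^2*z - 2*x*y + z
next, trace(a b^-4) = trace(b^-3 a) trace(b) - trace(b^-3 a b)   [inverse elimination on b] = x*y^4 - y^3*z - 3*x*y^2 + 2*y*z + x
next, trace(b^-4 a b^-1) = trace(a b^-4) trace(b) - trace(a b^-3)   [inverse elimination on b] = x*y^5 - y^4*z - 4*x*y^3 + 3*y^2*z + 3*x*y - z
and trace(a^2) = trace(a) trace(a) - trace(1)   [square of a] = x^2 - 2
trace(a^2 b) = trace(a) trace(b a) - trace(b)   [square of a] = x*z - y
trace(a^2 b^-1) = trace(a^2) trace(b) - trace(a^2 b)   [inverse elimination on b] = x^2*y - x*z - y
trace(a b^-2 a) = trace(a^2 b^-1) trace(b) - trace(a^2)   [inverse elimination on b] = x^2*y^2 - x*y*z - x^2 - y^2 + 2
next, trace(a b a b) = trace(a b) trace(a b) - trace(1)   [split at a repeated a] = z^2 - 2
next, trace(b^-1 a b a) = trace(a b a) trace(b) - trace(a b a b)   [inverse elimination on b] = x*y*z - y^2 - z^2 + 2
and trace(a b^-2 a b) = trace(b^-1 a b a) trace(b) - trace(b^-1 a b a b)   [inverse elimination on b] = x*y^2*z - y^3 - y*z^2 - x*z + 3*y
trace(a b^-1 a b^-2) = trace(a b^-2 a) trace(b) - trace(a b^-2 a b)   [inverse elimination on b] = x^2*y^3 - 2*x*y^2*z - x^2*y + y*z^2 + x*z - y
and trace(a b^-1 a b^-1) = trace(a b^-1 a) trace(b) - trace(a b^-1 a b)   [inverse elimination on b] = x^2*y^2 - 2*x*y*z + z^2 - 2
trace(a b^-1 a b^-3) = trace(a b^-1 a b^-2) trace(b) - trace(a b^-1 a b^-1)   [inverse elimination on b] = x^2*y^4 - 2*x*y^3*z - 2*x^2*y^2 + y^2*z^2 + 3*x*y*z - y^2 - z^2 + 2
trace(b^-4 a b^-1 a) = trace(a b^-1 a b^-3) trace(b) - trace(a b^-1 a b^-2)   [inverse elimination on b] = x^2*y^5 - 2*x*y^4*z - 3*x^2*y^3 + y^3*z^2 + 5*x*y^2*z + x^2*y - y^3 - 2*y*z^2 - x*z + 3*y
trace(a^-1 b^-4 a b^-1) = trace(b^-4 a b^-1) trace(a) - trace(b^-4 a b^-1 a)   [inverse elimination on a] = x*y^4*z - x^2*y^3 - y^3*z^2 - 2*x*y^2*z + 2*x^2*y + y^3 + 2*y*z^2 - 3*y
and trace(b^-2) = trace(b^-1) trace(b) - trace(1)   [inverse elimination on b] = y^2 - 2
and trace(b^-3) = trace(b^-2) trace(b) - trace(b^-1)   [inverse elimination on b] = y^3 - 3*y
next, trace(b^-4) = trace(b^-3) trace(b) - trace(b^-2)   [inverse elimination on b] = y^4 - 4*y^2 + 2
next, trace(b^-2 a^-1 b^-4 a) = trace(a^-1 b^-4 a b^-1) trace(b) - trace(a^-1 b^-4 a)   [inverse elimination on b] = x*y^5*z - x^2*y^4 - y^4*z^2 - 2*x*y^3*z + 2*x^2*y^2 + 2*y^2*z^2 + y^2 - 2
trace(a^-1 b^-4 a b^-3) = trace(b^-2 a^-1 b^-4 a) trace(b) - trace(b^-2 a^-1 b^-4 a b)   [inverse elimination on b] = x*y^6*z - x^2*y^5 - y^5*z^2 - 3*x*y^4*z + 3*x^2*y^3 + 3*y^3*z^2 + 2*x*y^2*z - 2*x^2*y - 2*y*z^2 + y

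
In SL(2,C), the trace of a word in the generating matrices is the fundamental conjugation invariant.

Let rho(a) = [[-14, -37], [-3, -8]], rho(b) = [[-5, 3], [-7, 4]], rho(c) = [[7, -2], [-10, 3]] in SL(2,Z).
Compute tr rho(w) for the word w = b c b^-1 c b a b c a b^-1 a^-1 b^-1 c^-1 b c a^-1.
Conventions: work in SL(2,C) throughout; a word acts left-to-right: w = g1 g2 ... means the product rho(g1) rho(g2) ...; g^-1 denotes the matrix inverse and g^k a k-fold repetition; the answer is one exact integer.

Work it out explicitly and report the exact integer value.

-43434382420177195

rho(b) = [[-5, 3], [-7, 4]]
... * rho(c) = [[7, -2], [-10, 3]]  ->  [[-65, 19], [-89, 26]]
... * rho(b^-1) = [[4, -3], [7, -5]]  ->  [[-127, 100], [-174, 137]]
... * rho(c) = [[7, -2], [-10, 3]]  ->  [[-1889, 554], [-2588, 759]]
... * rho(b) = [[-5, 3], [-7, 4]]  ->  [[5567, -3451], [7627, -4728]]
... * rho(a) = [[-14, -37], [-3, -8]]  ->  [[-67585, -178371], [-92594, -244375]]
... * rho(b) = [[-5, 3], [-7, 4]]  ->  [[1586522, -916239], [2173595, -1255282]]
... * rho(c) = [[7, -2], [-10, 3]]  ->  [[20268044, -5921761], [27767985, -8113036]]
... * rho(a) = [[-14, -37], [-3, -8]]  ->  [[-265987333, -702543540], [-364412682, -962511157]]
... * rho(b^-1) = [[4, -3], [7, -5]]  ->  [[-5981754112, 4310679699], [-8195228827, 5905793831]]
... * rho(a^-1) = [[-8, 37], [3, -14]]  ->  [[60786071993, -281674417930], [83279212109, -385904580233]]
... * rho(b^-1) = [[4, -3], [7, -5]]  ->  [[-1728576637538, 1226013873671], [-2368215213195, 1679685264838]]
... * rho(c^-1) = [[3, 2], [10, 7]]  ->  [[7074408824096, 5124943840621], [9692207008795, 7021366427476]]
... * rho(b) = [[-5, 3], [-7, 4]]  ->  [[-71246651004827, 41723001834772], [-97610600036307, 57162086736289]]
... * rho(c) = [[7, -2], [-10, 3]]  ->  [[-915956575381509, 267662307513970], [-1254895067617039, 366707460281481]]
... * rho(a^-1) = [[-8, 37], [3, -14]]  ->  [[8130639525593982, -37637665594311413], [11139282921780755, -51565021945771177]]
tr = 8130639525593982 + -51565021945771177 = -43434382420177195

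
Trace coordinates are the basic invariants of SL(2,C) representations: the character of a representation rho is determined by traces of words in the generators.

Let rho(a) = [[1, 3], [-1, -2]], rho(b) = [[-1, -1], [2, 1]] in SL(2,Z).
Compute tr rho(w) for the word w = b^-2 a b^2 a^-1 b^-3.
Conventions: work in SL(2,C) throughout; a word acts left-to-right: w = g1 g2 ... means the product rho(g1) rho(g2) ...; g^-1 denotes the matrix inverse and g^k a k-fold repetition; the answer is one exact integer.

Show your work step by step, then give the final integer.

0

rho(b^-1) = [[1, 1], [-2, -1]]
... * rho(b^-1) = [[1, 1], [-2, -1]]  ->  [[-1, 0], [0, -1]]
... * rho(a) = [[1, 3], [-1, -2]]  ->  [[-1, -3], [1, 2]]
... * rho(b) = [[-1, -1], [2, 1]]  ->  [[-5, -2], [3, 1]]
... * rho(b) = [[-1, -1], [2, 1]]  ->  [[1, 3], [-1, -2]]
... * rho(a^-1) = [[-2, -3], [1, 1]]  ->  [[1, 0], [0, 1]]
... * rho(b^-1) = [[1, 1], [-2, -1]]  ->  [[1, 1], [-2, -1]]
... * rho(b^-1) = [[1, 1], [-2, -1]]  ->  [[-1, 0], [0, -1]]
... * rho(b^-1) = [[1, 1], [-2, -1]]  ->  [[-1, -1], [2, 1]]
tr = -1 + 1 = 0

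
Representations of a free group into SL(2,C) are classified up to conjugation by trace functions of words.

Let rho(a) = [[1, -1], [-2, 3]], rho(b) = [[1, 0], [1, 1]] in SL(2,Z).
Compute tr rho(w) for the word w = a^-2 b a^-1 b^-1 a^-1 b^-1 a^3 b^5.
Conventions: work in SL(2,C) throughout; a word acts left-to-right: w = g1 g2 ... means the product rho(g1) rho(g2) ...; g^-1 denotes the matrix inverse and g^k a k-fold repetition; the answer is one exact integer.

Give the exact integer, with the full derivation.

rho(a^-1) = [[3, 1], [2, 1]]
... * rho(a^-1) = [[3, 1], [2, 1]]  ->  [[11, 4], [8, 3]]
... * rho(b) = [[1, 0], [1, 1]]  ->  [[15, 4], [11, 3]]
... * rho(a^-1) = [[3, 1], [2, 1]]  ->  [[53, 19], [39, 14]]
... * rho(b^-1) = [[1, 0], [-1, 1]]  ->  [[34, 19], [25, 14]]
... * rho(a^-1) = [[3, 1], [2, 1]]  ->  [[140, 53], [103, 39]]
... * rho(b^-1) = [[1, 0], [-1, 1]]  ->  [[87, 53], [64, 39]]
... * rho(a) = [[1, -1], [-2, 3]]  ->  [[-19, 72], [-14, 53]]
... * rho(a) = [[1, -1], [-2, 3]]  ->  [[-163, 235], [-120, 173]]
... * rho(a) = [[1, -1], [-2, 3]]  ->  [[-633, 868], [-466, 639]]
... * rho(b) = [[1, 0], [1, 1]]  ->  [[235, 868], [173, 639]]
... * rho(b) = [[1, 0], [1, 1]]  ->  [[1103, 868], [812, 639]]
... * rho(b) = [[1, 0], [1, 1]]  ->  [[1971, 868], [1451, 639]]
... * rho(b) = [[1, 0], [1, 1]]  ->  [[2839, 868], [2090, 639]]
... * rho(b) = [[1, 0], [1, 1]]  ->  [[3707, 868], [2729, 639]]
tr = 3707 + 639 = 4346

4346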